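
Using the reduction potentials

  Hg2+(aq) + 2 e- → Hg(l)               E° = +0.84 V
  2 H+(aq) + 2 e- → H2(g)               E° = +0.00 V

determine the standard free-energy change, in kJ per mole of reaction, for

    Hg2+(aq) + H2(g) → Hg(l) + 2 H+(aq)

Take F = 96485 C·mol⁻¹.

In the reaction as written Hg2+(aq) is reduced, so the Hg²⁺/Hg couple is the cathode and 2H⁺/H₂ is the anode.
E°cell = +0.84 − (+0.00) = +0.84 V; balancing electrons gives n = 2.
ΔG° = −nFE°cell = −(2)(96485)(+0.84) J/mol = −162 kJ/mol.

−162 kJ/mol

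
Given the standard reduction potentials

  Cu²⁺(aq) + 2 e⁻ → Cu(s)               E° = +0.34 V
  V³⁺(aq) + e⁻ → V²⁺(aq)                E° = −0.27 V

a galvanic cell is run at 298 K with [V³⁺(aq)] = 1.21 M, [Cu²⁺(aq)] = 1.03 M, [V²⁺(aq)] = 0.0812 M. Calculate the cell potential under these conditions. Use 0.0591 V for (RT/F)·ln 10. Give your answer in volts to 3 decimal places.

Cu²⁺/Cu is reduced (cathode, E° = +0.34 V) and V³⁺/V²⁺ is oxidized (anode).
E°cell = E°cat − E°an = +0.34 − (−0.27) = +0.61 V; n = 2.
For the overall reaction Cu²⁺(aq) + 2 V²⁺(aq) → Cu(s) + 2 V³⁺(aq), Q = [V³⁺(aq)]^2 / ([Cu²⁺(aq)]·[V²⁺(aq)]^2) = 216, giving log Q = 2.334.
By the Nernst equation, E = +0.61 − (0.0591/2)·(2.334) = +0.541 V.

+0.541 V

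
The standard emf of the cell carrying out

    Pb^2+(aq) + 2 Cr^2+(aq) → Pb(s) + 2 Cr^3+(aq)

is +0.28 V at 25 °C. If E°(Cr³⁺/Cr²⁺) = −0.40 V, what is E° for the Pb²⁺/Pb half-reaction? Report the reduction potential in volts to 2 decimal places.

−0.12 V

In the reaction as written the Pb²⁺/Pb couple is reduced (cathode) and Cr³⁺/Cr²⁺ is oxidized (anode), so E°cell = E°(Pb²⁺/Pb) − E°(Cr³⁺/Cr²⁺).
E°(Pb²⁺/Pb) = E°cell + E°(anode) = +0.28 + (−0.40) = −0.12 V.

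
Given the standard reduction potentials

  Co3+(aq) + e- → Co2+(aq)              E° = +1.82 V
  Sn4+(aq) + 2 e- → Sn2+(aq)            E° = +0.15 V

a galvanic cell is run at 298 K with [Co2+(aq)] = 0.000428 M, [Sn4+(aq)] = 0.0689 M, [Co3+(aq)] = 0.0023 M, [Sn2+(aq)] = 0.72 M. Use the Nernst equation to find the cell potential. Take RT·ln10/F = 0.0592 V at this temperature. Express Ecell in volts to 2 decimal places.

+1.74 V

The Co³⁺/Co²⁺ couple has the more positive E°, so it is the cathode; Sn⁴⁺/Sn²⁺ is the anode.
E°cell = +1.82 − (+0.15) = +1.67 V, with n = 2 electrons transferred.
Balancing gives 2 Co3+(aq) + Sn2+(aq) → 2 Co2+(aq) + Sn4+(aq); hence Q = ([Co2+(aq)]^2·[Sn4+(aq)]) / ([Co3+(aq)]^2·[Sn2+(aq)]) = 0.00331 (log Q = −2.480).
E = E° − (0.0592/n)·log Q = +1.67 − (0.0592/2)(−2.480) = +1.74 V.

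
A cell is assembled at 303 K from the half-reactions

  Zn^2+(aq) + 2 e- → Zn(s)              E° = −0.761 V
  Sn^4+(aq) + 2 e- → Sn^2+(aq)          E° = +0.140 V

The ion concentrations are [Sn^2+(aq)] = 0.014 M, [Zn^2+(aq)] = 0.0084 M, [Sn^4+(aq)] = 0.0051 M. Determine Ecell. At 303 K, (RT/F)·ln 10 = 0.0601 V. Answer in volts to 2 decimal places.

+0.95 V

Sn⁴⁺/Sn²⁺ is reduced (cathode, E° = +0.140 V) and Zn²⁺/Zn is oxidized (anode).
The standard potential is +0.140 − (−0.761) = +0.901 V and the balanced reaction transfers n = 2 electrons.
For the overall reaction Sn^4+(aq) + Zn(s) → Sn^2+(aq) + Zn^2+(aq), Q = ([Sn^2+(aq)]·[Zn^2+(aq)]) / [Sn^4+(aq)] = 0.0231, giving log Q = −1.637.
E = E° − (0.0601/n)·log Q = +0.901 − (0.0601/2)(−1.637) = +0.95 V.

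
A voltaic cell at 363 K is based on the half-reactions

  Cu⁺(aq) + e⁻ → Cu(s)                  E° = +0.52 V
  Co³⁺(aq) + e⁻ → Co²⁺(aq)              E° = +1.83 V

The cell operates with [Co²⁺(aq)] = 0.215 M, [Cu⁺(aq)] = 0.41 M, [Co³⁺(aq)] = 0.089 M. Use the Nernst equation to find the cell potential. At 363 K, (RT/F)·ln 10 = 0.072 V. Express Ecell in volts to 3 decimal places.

+1.310 V

Since E°(Co³⁺/Co²⁺) > E°(Cu⁺/Cu), Co³⁺/Co²⁺ serves as the cathode.
The standard potential is +1.83 − (+0.52) = +1.31 V and the balanced reaction transfers n = 1 electron.
For the overall reaction Co³⁺(aq) + Cu(s) → Co²⁺(aq) + Cu⁺(aq), Q = ([Co²⁺(aq)]·[Cu⁺(aq)]) / [Co³⁺(aq)] = 0.99, giving log Q = −0.004.
By the Nernst equation, E = +1.31 − (0.072/1)·(−0.004) = +1.310 V.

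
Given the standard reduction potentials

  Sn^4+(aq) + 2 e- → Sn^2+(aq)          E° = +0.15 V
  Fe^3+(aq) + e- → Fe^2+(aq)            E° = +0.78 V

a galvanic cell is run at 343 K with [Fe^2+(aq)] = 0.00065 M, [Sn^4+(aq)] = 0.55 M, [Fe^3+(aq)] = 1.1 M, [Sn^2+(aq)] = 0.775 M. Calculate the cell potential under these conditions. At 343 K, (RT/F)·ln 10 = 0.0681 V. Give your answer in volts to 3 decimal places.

The Fe³⁺/Fe²⁺ couple has the more positive E°, so it is the cathode; Sn⁴⁺/Sn²⁺ is the anode.
The standard potential is +0.78 − (+0.15) = +0.63 V and the balanced reaction transfers n = 2 electrons.
For the overall reaction 2 Fe^3+(aq) + Sn^2+(aq) → 2 Fe^2+(aq) + Sn^4+(aq), Q = ([Fe^2+(aq)]^2·[Sn^4+(aq)]) / ([Fe^3+(aq)]^2·[Sn^2+(aq)]) = 2.48×10^−7, giving log Q = −6.606.
Applying E = E° − (RT ln10/nF)·log Q gives +0.63 − (0.0681/2)(−6.606) = +0.855 V.

+0.855 V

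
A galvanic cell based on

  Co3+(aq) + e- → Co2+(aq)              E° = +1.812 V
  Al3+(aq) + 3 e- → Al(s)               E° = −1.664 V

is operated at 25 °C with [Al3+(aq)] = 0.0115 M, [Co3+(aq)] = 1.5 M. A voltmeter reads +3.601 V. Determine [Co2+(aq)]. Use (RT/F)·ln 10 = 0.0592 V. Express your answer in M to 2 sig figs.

0.051 M

Co³⁺/Co²⁺ is the cathode (higher E°); E°cell = +1.812 − (−1.664) = +3.476 V with n = 3.
Rearranging E = E° − (0.0592/n)·log Q gives log Q = 3(+3.476 − (+3.601))/0.0592 = −6.334.
The balanced reaction is 3 Co3+(aq) + Al(s) → 3 Co2+(aq) + Al3+(aq), so Q = ([Co2+(aq)]^3·[Al3+(aq)]) / [Co3+(aq)]^3.
Solving for the unknown gives log [Co2+(aq)] = −1.289, so [Co2+(aq)] ≈ 0.051 M.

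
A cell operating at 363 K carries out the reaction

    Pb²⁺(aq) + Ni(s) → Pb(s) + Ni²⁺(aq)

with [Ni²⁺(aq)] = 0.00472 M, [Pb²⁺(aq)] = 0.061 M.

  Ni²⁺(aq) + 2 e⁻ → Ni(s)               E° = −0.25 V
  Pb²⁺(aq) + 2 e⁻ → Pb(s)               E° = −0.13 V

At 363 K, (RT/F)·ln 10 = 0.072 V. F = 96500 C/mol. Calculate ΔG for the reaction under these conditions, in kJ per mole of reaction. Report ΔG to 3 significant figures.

−30.9 kJ/mol

With Pb²⁺/Pb reduced at the cathode, E°cell = −0.13 − (−0.25) = +0.12 V and n = 2.
Here Q = [Ni²⁺(aq)] / [Pb²⁺(aq)] = 0.0774 (log Q = −1.111), giving E = +0.12 − (0.072/2)·(−1.111) = +0.1600 V.
ΔG = −nFE = −(2)(96500)(+0.1600) J/mol = −30.9 kJ/mol.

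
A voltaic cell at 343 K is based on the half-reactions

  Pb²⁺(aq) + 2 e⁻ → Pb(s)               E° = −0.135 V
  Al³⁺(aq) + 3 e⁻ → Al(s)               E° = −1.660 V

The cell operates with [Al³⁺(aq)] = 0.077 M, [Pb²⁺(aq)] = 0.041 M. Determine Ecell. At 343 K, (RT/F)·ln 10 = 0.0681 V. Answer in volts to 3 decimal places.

+1.503 V

Since E°(Pb²⁺/Pb) > E°(Al³⁺/Al), Pb²⁺/Pb serves as the cathode.
E°cell = E°cat − E°an = −0.135 − (−1.660) = +1.525 V; n = 6.
Balancing gives 3 Pb²⁺(aq) + 2 Al(s) → 3 Pb(s) + 2 Al³⁺(aq); hence Q = [Al³⁺(aq)]^2 / [Pb²⁺(aq)]^3 = 86 (log Q = 1.935).
Applying E = E° − (RT ln10/nF)·log Q gives +1.525 − (0.0681/6)(1.935) = +1.503 V.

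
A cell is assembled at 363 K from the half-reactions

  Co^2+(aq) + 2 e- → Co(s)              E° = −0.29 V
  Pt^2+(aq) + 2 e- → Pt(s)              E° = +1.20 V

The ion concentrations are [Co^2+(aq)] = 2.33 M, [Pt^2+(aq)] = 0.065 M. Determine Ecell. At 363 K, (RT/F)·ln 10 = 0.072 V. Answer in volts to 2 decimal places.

+1.43 V

Pt²⁺/Pt is reduced (cathode, E° = +1.20 V) and Co²⁺/Co is oxidized (anode).
The standard potential is +1.20 − (−0.29) = +1.49 V and the balanced reaction transfers n = 2 electrons.
For the overall reaction Pt^2+(aq) + Co(s) → Pt(s) + Co^2+(aq), Q = [Co^2+(aq)] / [Pt^2+(aq)] = 35.8, giving log Q = 1.554.
By the Nernst equation, E = +1.49 − (0.072/2)·(1.554) = +1.43 V.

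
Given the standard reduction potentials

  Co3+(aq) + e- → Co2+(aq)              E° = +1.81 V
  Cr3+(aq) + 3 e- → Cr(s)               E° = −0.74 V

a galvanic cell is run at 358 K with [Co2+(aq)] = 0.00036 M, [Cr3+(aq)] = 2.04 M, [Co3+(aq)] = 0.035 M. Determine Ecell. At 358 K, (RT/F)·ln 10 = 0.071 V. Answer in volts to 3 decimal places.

Since E°(Co³⁺/Co²⁺) > E°(Cr³⁺/Cr), Co³⁺/Co²⁺ serves as the cathode.
The standard potential is +1.81 − (−0.74) = +2.55 V and the balanced reaction transfers n = 3 electrons.
The balanced reaction is 3 Co3+(aq) + Cr(s) → 3 Co2+(aq) + Cr3+(aq), so Q = ([Co2+(aq)]^3·[Cr3+(aq)]) / [Co3+(aq)]^3 = 2.22×10^−6 and log Q = −5.654.
E = E° − (0.071/n)·log Q = +2.55 − (0.071/3)(−5.654) = +2.684 V.

+2.684 V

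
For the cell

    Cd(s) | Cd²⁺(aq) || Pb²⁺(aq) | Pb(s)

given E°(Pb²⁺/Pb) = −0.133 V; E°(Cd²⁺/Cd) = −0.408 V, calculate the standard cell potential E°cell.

+0.275 V

By convention the left-hand electrode in cell notation is the anode (oxidation) and the right-hand electrode is the cathode (reduction).
E°cell = E°(right) − E°(left) = −0.133 − (−0.408) = +0.275 V.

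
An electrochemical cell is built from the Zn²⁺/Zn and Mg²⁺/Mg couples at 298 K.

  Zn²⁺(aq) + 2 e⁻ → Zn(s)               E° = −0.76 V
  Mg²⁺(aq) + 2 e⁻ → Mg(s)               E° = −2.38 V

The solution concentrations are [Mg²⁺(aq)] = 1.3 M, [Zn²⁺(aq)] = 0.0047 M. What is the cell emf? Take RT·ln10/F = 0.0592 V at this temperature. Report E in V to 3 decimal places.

The Zn²⁺/Zn couple has the more positive E°, so it is the cathode; Mg²⁺/Mg is the anode.
The standard potential is −0.76 − (−2.38) = +1.62 V and the balanced reaction transfers n = 2 electrons.
For the overall reaction Zn²⁺(aq) + Mg(s) → Zn(s) + Mg²⁺(aq), Q = [Mg²⁺(aq)] / [Zn²⁺(aq)] = 277, giving log Q = 2.442.
By the Nernst equation, E = +1.62 − (0.0592/2)·(2.442) = +1.548 V.

+1.548 V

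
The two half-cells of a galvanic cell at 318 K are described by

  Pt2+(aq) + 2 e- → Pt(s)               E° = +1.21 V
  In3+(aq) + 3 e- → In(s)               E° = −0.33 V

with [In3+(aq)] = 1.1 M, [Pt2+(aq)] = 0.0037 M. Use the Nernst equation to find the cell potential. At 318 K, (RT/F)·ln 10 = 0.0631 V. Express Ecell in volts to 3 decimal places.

+1.462 V

The Pt²⁺/Pt couple has the more positive E°, so it is the cathode; In³⁺/In is the anode.
E°cell = +1.21 − (−0.33) = +1.54 V, with n = 6 electrons transferred.
The balanced reaction is 3 Pt2+(aq) + 2 In(s) → 3 Pt(s) + 2 In3+(aq), so Q = [In3+(aq)]^2 / [Pt2+(aq)]^3 = 2.39×10^7 and log Q = 7.378.
Applying E = E° − (RT ln10/nF)·log Q gives +1.54 − (0.0631/6)(7.378) = +1.462 V.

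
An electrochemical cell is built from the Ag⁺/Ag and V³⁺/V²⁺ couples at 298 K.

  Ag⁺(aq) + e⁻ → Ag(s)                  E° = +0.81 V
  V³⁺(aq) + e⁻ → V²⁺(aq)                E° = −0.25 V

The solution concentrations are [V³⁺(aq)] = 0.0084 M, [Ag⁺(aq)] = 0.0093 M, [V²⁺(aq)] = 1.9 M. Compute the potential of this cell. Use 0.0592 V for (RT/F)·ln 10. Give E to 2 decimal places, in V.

+1.08 V

Ag⁺/Ag is reduced (cathode, E° = +0.81 V) and V³⁺/V²⁺ is oxidized (anode).
E°cell = E°cat − E°an = +0.81 − (−0.25) = +1.06 V; n = 1.
For the overall reaction Ag⁺(aq) + V²⁺(aq) → Ag(s) + V³⁺(aq), Q = [V³⁺(aq)] / ([Ag⁺(aq)]·[V²⁺(aq)]) = 0.475, giving log Q = −0.323.
By the Nernst equation, E = +1.06 − (0.0592/1)·(−0.323) = +1.08 V.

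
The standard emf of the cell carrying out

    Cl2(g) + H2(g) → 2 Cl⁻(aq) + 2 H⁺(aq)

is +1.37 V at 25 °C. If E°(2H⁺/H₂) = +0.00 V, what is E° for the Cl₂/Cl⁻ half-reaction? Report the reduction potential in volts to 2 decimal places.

+1.37 V

In the reaction as written the Cl₂/Cl⁻ couple is reduced (cathode) and 2H⁺/H₂ is oxidized (anode), so E°cell = E°(Cl₂/Cl⁻) − E°(2H⁺/H₂).
E°(Cl₂/Cl⁻) = E°cell + E°(anode) = +1.37 + (+0.00) = +1.37 V.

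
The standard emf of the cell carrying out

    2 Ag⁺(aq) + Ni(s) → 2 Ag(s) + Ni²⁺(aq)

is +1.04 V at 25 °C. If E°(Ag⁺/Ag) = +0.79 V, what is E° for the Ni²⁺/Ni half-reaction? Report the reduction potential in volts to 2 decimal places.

−0.25 V

In the reaction as written the Ag⁺/Ag couple is reduced (cathode) and Ni²⁺/Ni is oxidized (anode), so E°cell = E°(Ag⁺/Ag) − E°(Ni²⁺/Ni).
E°(Ni²⁺/Ni) = E°(cathode) − E°cell = +0.79 − (+1.04) = −0.25 V.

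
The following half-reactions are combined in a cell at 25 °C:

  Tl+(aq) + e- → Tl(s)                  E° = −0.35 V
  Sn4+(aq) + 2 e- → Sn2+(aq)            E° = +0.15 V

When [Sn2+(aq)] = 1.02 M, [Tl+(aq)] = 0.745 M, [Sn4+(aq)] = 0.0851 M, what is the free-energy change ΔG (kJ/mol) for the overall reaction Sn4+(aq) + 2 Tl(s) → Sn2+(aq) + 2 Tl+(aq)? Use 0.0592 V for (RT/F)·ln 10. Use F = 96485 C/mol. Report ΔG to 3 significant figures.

The standard cell potential is +0.15 − (−0.35) = +0.50 V, with n = 2 electrons in the balanced equation.
Q = ([Sn2+(aq)]·[Tl+(aq)]^2) / [Sn4+(aq)] = 6.65, so log Q = 0.823 and E = +0.50 − (0.0592/2)(0.823) = +0.4756 V.
Then ΔG = −nFE = −2 × 96485 × +0.4756 J/mol = −91.8 kJ/mol.

−91.8 kJ/mol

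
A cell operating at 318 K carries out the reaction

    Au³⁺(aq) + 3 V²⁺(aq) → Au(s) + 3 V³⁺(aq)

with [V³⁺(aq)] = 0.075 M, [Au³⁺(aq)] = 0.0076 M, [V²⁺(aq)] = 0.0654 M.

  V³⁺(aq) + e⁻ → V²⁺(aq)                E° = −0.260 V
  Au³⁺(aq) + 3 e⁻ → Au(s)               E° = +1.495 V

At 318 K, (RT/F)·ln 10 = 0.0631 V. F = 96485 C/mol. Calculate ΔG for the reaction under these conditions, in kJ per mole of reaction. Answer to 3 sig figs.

−494 kJ/mol

With Au³⁺/Au reduced at the cathode, E°cell = +1.495 − (−0.260) = +1.755 V and n = 3.
The reaction quotient is [V³⁺(aq)]^3 / ([Au³⁺(aq)]·[V²⁺(aq)]^3) = 198; by Nernst, E = +1.755 − (0.0631/3)(2.298) = +1.7067 V.
ΔG = −nFE = −(3)(96485)(+1.7067) J/mol = −494 kJ/mol.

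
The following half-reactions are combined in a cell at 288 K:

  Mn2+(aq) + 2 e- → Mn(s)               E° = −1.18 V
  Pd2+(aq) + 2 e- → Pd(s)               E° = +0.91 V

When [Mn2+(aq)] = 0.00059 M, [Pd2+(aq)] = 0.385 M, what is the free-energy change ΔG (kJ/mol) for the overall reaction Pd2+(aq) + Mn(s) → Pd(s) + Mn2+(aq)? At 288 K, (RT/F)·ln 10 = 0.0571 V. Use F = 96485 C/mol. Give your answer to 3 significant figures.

The standard cell potential is +0.91 − (−1.18) = +2.09 V, with n = 2 electrons in the balanced equation.
Q = [Mn2+(aq)] / [Pd2+(aq)] = 0.00153, so log Q = −2.815 and E = +2.09 − (0.0571/2)(−2.815) = +2.1704 V.
Finally ΔG = −nFE = −(2)(96485 C/mol)(+2.1704 V) = −419 kJ/mol.

−419 kJ/mol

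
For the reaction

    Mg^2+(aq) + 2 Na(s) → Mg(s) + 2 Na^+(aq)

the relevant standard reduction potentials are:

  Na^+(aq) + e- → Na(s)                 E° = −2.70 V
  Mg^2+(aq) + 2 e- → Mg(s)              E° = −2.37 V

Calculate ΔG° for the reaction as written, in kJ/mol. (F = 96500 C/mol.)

In the reaction as written Mg^2+(aq) is reduced, so the Mg²⁺/Mg couple is the cathode and Na⁺/Na is the anode.
E°cell = −2.37 − (−2.70) = +0.33 V; balancing electrons gives n = 2.
ΔG° = −nFE°cell = −(2)(96500)(+0.33) J/mol = −63.7 kJ/mol.

−63.7 kJ/mol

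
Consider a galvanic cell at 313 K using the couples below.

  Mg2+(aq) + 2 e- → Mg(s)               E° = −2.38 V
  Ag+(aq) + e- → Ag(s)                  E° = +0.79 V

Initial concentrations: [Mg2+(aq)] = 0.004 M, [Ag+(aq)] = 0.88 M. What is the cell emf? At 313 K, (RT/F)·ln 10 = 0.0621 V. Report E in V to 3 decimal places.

The Ag⁺/Ag couple has the more positive E°, so it is the cathode; Mg²⁺/Mg is the anode.
E°cell = +0.79 − (−2.38) = +3.17 V, with n = 2 electrons transferred.
The balanced reaction is 2 Ag+(aq) + Mg(s) → 2 Ag(s) + Mg2+(aq), so Q = [Mg2+(aq)] / [Ag+(aq)]^2 = 0.00517 and log Q = −2.287.
Applying E = E° − (RT ln10/nF)·log Q gives +3.17 − (0.0621/2)(−2.287) = +3.241 V.

+3.241 V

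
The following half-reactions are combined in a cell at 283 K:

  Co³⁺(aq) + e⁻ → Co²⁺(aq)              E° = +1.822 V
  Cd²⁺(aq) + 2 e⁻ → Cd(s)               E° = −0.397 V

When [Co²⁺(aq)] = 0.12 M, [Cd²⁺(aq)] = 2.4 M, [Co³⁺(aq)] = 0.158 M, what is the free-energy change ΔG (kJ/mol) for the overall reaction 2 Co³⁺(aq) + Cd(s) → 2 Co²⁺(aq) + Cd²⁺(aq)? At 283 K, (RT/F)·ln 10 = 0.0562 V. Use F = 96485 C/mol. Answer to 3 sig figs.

With Co³⁺/Co²⁺ reduced at the cathode, E°cell = +1.822 − (−0.397) = +2.219 V and n = 2.
Q = ([Co²⁺(aq)]^2·[Cd²⁺(aq)]) / [Co³⁺(aq)]^2 = 1.38, so log Q = 0.141 and E = +2.219 − (0.0562/2)(0.141) = +2.2150 V.
ΔG = −nFE = −(2)(96485)(+2.2150) J/mol = −427 kJ/mol.

−427 kJ/mol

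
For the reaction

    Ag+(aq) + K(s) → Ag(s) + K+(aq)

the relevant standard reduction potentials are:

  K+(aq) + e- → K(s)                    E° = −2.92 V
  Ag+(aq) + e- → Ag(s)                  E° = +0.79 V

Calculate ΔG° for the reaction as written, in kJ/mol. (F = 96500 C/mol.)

−358 kJ/mol

In the reaction as written Ag+(aq) is reduced, so the Ag⁺/Ag couple is the cathode and K⁺/K is the anode.
E°cell = +0.79 − (−2.92) = +3.71 V; balancing electrons gives n = 1.
ΔG° = −nFE°cell = −(1)(96500)(+3.71) J/mol = −358 kJ/mol.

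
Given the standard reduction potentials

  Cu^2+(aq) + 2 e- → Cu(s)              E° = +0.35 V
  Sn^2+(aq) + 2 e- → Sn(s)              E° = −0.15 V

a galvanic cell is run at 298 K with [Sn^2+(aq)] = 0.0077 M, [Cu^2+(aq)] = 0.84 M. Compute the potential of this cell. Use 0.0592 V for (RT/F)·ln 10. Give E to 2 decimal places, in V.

+0.56 V

Cu²⁺/Cu is reduced (cathode, E° = +0.35 V) and Sn²⁺/Sn is oxidized (anode).
The standard potential is +0.35 − (−0.15) = +0.50 V and the balanced reaction transfers n = 2 electrons.
Balancing gives Cu^2+(aq) + Sn(s) → Cu(s) + Sn^2+(aq); hence Q = [Sn^2+(aq)] / [Cu^2+(aq)] = 0.00917 (log Q = −2.038).
E = E° − (0.0592/n)·log Q = +0.50 − (0.0592/2)(−2.038) = +0.56 V.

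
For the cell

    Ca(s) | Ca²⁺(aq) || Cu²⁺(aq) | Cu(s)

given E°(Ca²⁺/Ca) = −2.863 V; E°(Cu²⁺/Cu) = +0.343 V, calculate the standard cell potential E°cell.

By convention the left-hand electrode in cell notation is the anode (oxidation) and the right-hand electrode is the cathode (reduction).
E°cell = E°(right) − E°(left) = +0.343 − (−2.863) = +3.206 V.

+3.206 V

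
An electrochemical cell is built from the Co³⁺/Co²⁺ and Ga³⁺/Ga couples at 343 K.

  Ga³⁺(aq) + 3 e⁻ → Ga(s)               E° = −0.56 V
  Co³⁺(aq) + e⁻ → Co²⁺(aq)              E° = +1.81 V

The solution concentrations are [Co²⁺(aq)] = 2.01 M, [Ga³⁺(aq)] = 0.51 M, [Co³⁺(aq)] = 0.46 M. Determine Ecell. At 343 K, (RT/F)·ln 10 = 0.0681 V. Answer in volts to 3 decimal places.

Co³⁺/Co²⁺ is reduced (cathode, E° = +1.81 V) and Ga³⁺/Ga is oxidized (anode).
E°cell = E°cat − E°an = +1.81 − (−0.56) = +2.37 V; n = 3.
For the overall reaction 3 Co³⁺(aq) + Ga(s) → 3 Co²⁺(aq) + Ga³⁺(aq), Q = ([Co²⁺(aq)]^3·[Ga³⁺(aq)]) / [Co³⁺(aq)]^3 = 42.5, giving log Q = 1.629.
Applying E = E° − (RT ln10/nF)·log Q gives +2.37 − (0.0681/3)(1.629) = +2.333 V.

+2.333 V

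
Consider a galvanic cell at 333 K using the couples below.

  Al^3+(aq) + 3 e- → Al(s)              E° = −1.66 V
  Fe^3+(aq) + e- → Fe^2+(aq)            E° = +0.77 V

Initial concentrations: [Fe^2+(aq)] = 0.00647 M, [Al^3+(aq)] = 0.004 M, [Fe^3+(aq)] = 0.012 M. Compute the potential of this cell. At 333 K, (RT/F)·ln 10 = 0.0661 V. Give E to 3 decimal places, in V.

+2.501 V

Fe³⁺/Fe²⁺ is reduced (cathode, E° = +0.77 V) and Al³⁺/Al is oxidized (anode).
The standard potential is +0.77 − (−1.66) = +2.43 V and the balanced reaction transfers n = 3 electrons.
The balanced reaction is 3 Fe^3+(aq) + Al(s) → 3 Fe^2+(aq) + Al^3+(aq), so Q = ([Fe^2+(aq)]^3·[Al^3+(aq)]) / [Fe^3+(aq)]^3 = 0.000627 and log Q = −3.203.
E = E° − (0.0661/n)·log Q = +2.43 − (0.0661/3)(−3.203) = +2.501 V.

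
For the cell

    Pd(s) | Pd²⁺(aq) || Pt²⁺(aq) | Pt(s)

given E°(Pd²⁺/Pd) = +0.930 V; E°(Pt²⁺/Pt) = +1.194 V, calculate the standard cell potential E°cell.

By convention the left-hand electrode in cell notation is the anode (oxidation) and the right-hand electrode is the cathode (reduction).
E°cell = E°(right) − E°(left) = +1.194 − (+0.930) = +0.264 V.

+0.264 V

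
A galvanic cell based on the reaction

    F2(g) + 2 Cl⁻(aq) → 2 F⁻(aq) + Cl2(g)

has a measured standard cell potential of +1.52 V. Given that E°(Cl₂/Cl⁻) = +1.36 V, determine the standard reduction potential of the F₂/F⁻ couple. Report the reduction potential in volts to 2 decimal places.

+2.88 V

In the reaction as written the F₂/F⁻ couple is reduced (cathode) and Cl₂/Cl⁻ is oxidized (anode), so E°cell = E°(F₂/F⁻) − E°(Cl₂/Cl⁻).
E°(F₂/F⁻) = E°cell + E°(anode) = +1.52 + (+1.36) = +2.88 V.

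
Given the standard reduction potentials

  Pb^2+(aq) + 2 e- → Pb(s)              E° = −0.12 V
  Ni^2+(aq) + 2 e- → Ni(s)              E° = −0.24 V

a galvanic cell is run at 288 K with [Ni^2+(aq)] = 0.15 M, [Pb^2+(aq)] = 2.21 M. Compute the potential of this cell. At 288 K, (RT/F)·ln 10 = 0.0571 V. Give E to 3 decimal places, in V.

+0.153 V

Since E°(Pb²⁺/Pb) > E°(Ni²⁺/Ni), Pb²⁺/Pb serves as the cathode.
E°cell = −0.12 − (−0.24) = +0.12 V, with n = 2 electrons transferred.
Balancing gives Pb^2+(aq) + Ni(s) → Pb(s) + Ni^2+(aq); hence Q = [Ni^2+(aq)] / [Pb^2+(aq)] = 0.0679 (log Q = −1.168).
By the Nernst equation, E = +0.12 − (0.0571/2)·(−1.168) = +0.153 V.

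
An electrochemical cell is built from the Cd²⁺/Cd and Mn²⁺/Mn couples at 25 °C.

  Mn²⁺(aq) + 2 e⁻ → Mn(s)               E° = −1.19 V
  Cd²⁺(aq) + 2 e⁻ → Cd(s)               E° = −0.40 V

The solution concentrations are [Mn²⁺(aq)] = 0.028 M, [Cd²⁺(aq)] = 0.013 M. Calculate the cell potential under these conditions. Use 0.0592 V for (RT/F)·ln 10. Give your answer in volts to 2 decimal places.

The Cd²⁺/Cd couple has the more positive E°, so it is the cathode; Mn²⁺/Mn is the anode.
E°cell = E°cat − E°an = −0.40 − (−1.19) = +0.79 V; n = 2.
For the overall reaction Cd²⁺(aq) + Mn(s) → Cd(s) + Mn²⁺(aq), Q = [Mn²⁺(aq)] / [Cd²⁺(aq)] = 2.15, giving log Q = 0.333.
Applying E = E° − (RT ln10/nF)·log Q gives +0.79 − (0.0592/2)(0.333) = +0.78 V.

+0.78 V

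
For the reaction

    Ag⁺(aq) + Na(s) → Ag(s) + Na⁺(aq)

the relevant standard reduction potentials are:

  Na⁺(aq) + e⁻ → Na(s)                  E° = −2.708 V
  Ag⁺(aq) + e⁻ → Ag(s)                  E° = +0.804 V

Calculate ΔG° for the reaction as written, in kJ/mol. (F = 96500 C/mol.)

−339 kJ/mol

In the reaction as written Ag⁺(aq) is reduced, so the Ag⁺/Ag couple is the cathode and Na⁺/Na is the anode.
E°cell = +0.804 − (−2.708) = +3.512 V; balancing electrons gives n = 1.
ΔG° = −nFE°cell = −(1)(96500)(+3.512) J/mol = −339 kJ/mol.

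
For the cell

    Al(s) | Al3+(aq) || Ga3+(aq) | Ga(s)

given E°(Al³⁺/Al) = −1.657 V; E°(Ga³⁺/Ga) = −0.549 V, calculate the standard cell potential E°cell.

+1.108 V

By convention the left-hand electrode in cell notation is the anode (oxidation) and the right-hand electrode is the cathode (reduction).
E°cell = E°(right) − E°(left) = −0.549 − (−1.657) = +1.108 V.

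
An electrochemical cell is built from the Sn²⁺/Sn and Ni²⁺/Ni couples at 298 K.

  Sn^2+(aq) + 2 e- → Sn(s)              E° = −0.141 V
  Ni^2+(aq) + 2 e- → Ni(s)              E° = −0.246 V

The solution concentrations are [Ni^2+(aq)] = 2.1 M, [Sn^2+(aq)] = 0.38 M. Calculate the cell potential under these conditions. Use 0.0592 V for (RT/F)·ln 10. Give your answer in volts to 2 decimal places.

+0.08 V

The Sn²⁺/Sn couple has the more positive E°, so it is the cathode; Ni²⁺/Ni is the anode.
E°cell = E°cat − E°an = −0.141 − (−0.246) = +0.105 V; n = 2.
Balancing gives Sn^2+(aq) + Ni(s) → Sn(s) + Ni^2+(aq); hence Q = [Ni^2+(aq)] / [Sn^2+(aq)] = 5.53 (log Q = 0.742).
Applying E = E° − (RT ln10/nF)·log Q gives +0.105 − (0.0592/2)(0.742) = +0.08 V.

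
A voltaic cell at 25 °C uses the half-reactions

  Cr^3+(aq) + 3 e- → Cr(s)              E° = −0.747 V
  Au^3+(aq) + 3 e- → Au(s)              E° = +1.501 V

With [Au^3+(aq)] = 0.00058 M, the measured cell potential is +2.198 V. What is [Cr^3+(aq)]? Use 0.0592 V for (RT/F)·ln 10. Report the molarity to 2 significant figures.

0.20 M

Au³⁺/Au is the cathode (higher E°); E°cell = +1.501 − (−0.747) = +2.248 V with n = 3.
Since E = E° − (0.0592/n)·log Q, log Q = n(E° − E)/0.0592 = 2.534.
The balanced reaction is Au^3+(aq) + Cr(s) → Au(s) + Cr^3+(aq), so Q = [Cr^3+(aq)] / [Au^3+(aq)].
Substituting the known concentrations and solving, log [Cr^3+(aq)] = −0.703 and [Cr^3+(aq)] = 0.20 M.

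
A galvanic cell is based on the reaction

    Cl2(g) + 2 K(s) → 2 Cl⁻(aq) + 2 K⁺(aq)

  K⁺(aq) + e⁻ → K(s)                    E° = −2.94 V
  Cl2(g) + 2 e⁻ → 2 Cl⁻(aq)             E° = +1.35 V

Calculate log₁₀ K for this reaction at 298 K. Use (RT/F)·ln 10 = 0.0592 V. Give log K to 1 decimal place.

log K = 144.9

The Cl₂/Cl⁻ couple is reduced (cathode); E°cell = +1.35 − (−2.94) = +4.29 V with n = 2.
At equilibrium E = 0, so log K = nE°cell / 0.0592 = (2)(+4.29) / 0.0592 = 144.9.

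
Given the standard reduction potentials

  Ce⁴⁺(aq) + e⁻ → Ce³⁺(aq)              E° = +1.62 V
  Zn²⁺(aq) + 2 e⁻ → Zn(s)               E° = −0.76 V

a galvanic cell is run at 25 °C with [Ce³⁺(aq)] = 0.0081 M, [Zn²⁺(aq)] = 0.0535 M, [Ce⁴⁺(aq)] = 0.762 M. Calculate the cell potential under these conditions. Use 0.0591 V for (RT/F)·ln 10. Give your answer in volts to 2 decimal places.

+2.53 V

The Ce⁴⁺/Ce³⁺ couple has the more positive E°, so it is the cathode; Zn²⁺/Zn is the anode.
E°cell = E°cat − E°an = +1.62 − (−0.76) = +2.38 V; n = 2.
The balanced reaction is 2 Ce⁴⁺(aq) + Zn(s) → 2 Ce³⁺(aq) + Zn²⁺(aq), so Q = ([Ce³⁺(aq)]^2·[Zn²⁺(aq)]) / [Ce⁴⁺(aq)]^2 = 6.05×10^−6 and log Q = −5.219.
By the Nernst equation, E = +2.38 − (0.0591/2)·(−5.219) = +2.53 V.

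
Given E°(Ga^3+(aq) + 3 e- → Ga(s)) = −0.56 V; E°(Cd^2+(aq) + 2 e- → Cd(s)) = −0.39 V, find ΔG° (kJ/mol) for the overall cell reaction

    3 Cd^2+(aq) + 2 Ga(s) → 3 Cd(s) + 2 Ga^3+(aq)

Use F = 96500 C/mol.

−98.4 kJ/mol

In the reaction as written Cd^2+(aq) is reduced, so the Cd²⁺/Cd couple is the cathode and Ga³⁺/Ga is the anode.
E°cell = −0.39 − (−0.56) = +0.17 V; balancing electrons gives n = 6.
ΔG° = −nFE°cell = −(6)(96500)(+0.17) J/mol = −98.4 kJ/mol.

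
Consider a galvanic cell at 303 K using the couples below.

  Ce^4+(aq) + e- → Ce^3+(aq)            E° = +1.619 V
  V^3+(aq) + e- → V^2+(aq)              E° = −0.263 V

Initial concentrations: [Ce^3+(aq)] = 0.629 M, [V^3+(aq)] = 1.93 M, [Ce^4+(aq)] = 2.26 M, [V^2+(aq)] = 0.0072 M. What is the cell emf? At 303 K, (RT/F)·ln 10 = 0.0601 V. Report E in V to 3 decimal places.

The Ce⁴⁺/Ce³⁺ couple has the more positive E°, so it is the cathode; V³⁺/V²⁺ is the anode.
E°cell = +1.619 − (−0.263) = +1.882 V, with n = 1 electron transferred.
For the overall reaction Ce^4+(aq) + V^2+(aq) → Ce^3+(aq) + V^3+(aq), Q = ([Ce^3+(aq)]·[V^3+(aq)]) / ([Ce^4+(aq)]·[V^2+(aq)]) = 74.6, giving log Q = 1.873.
By the Nernst equation, E = +1.882 − (0.0601/1)·(1.873) = +1.769 V.

+1.769 V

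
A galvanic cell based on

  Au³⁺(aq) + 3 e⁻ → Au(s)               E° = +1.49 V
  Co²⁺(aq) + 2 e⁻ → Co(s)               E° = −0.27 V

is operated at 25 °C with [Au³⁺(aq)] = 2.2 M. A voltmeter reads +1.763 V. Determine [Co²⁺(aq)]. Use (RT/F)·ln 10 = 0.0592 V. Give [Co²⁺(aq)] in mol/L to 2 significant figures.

1.3 M

The Au³⁺/Au couple has the larger reduction potential, so it is the cathode: E°cell = +1.49 − (−0.27) = +1.76 V and n = 6.
From the Nernst equation, log Q = n(E° − E)/0.0592 = 6·(+1.76 − (+1.763))/0.0592 = −0.304.
The balanced reaction is 2 Au³⁺(aq) + 3 Co(s) → 2 Au(s) + 3 Co²⁺(aq), so Q = [Co²⁺(aq)]^3 / [Au³⁺(aq)]^2.
Isolating [Co²⁺(aq)] in Q = 10^{−0.304} yields log [Co²⁺(aq)] = 0.127, i.e. 1.3 M.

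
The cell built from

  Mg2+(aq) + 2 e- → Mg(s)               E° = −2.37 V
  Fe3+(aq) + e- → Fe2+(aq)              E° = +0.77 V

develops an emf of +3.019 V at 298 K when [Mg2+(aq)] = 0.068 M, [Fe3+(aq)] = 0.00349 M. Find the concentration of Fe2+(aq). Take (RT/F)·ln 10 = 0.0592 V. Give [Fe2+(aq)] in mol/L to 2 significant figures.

1.5 M

The Fe³⁺/Fe²⁺ couple has the larger reduction potential, so it is the cathode: E°cell = +0.77 − (−2.37) = +3.14 V and n = 2.
Since E = E° − (0.0592/n)·log Q, log Q = n(E° − E)/0.0592 = 4.088.
For 2 Fe3+(aq) + Mg(s) → 2 Fe2+(aq) + Mg2+(aq), the reaction quotient is Q = ([Fe2+(aq)]^2·[Mg2+(aq)]) / [Fe3+(aq)]^2.
Solving for the unknown gives log [Fe2+(aq)] = 0.171, so [Fe2+(aq)] ≈ 1.5 M.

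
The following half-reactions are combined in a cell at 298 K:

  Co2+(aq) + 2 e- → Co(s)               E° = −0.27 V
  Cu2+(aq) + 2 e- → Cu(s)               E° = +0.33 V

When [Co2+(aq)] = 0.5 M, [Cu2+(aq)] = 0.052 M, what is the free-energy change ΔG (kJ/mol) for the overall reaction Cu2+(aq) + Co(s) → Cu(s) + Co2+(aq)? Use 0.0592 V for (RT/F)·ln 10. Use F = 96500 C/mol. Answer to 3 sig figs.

With Cu²⁺/Cu reduced at the cathode, E°cell = +0.33 − (−0.27) = +0.60 V and n = 2.
Q = [Co2+(aq)] / [Cu2+(aq)] = 9.62, so log Q = 0.983 and E = +0.60 − (0.0592/2)(0.983) = +0.5709 V.
Finally ΔG = −nFE = −(2)(96500 C/mol)(+0.5709 V) = −110 kJ/mol.

−110 kJ/mol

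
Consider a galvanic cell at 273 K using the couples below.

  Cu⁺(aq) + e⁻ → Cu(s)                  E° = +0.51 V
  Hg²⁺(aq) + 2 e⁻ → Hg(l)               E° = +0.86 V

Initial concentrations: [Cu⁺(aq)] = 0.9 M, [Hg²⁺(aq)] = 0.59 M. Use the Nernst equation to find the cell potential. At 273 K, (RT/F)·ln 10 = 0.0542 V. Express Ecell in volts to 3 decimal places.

Hg²⁺/Hg is reduced (cathode, E° = +0.86 V) and Cu⁺/Cu is oxidized (anode).
The standard potential is +0.86 − (+0.51) = +0.35 V and the balanced reaction transfers n = 2 electrons.
Balancing gives Hg²⁺(aq) + 2 Cu(s) → Hg(l) + 2 Cu⁺(aq); hence Q = [Cu⁺(aq)]^2 / [Hg²⁺(aq)] = 1.37 (log Q = 0.138).
Applying E = E° − (RT ln10/nF)·log Q gives +0.35 − (0.0542/2)(0.138) = +0.346 V.

+0.346 V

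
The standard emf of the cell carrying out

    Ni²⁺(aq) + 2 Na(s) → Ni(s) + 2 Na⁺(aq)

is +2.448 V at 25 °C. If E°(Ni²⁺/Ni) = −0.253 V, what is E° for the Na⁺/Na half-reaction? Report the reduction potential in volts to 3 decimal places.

In the reaction as written the Ni²⁺/Ni couple is reduced (cathode) and Na⁺/Na is oxidized (anode), so E°cell = E°(Ni²⁺/Ni) − E°(Na⁺/Na).
E°(Na⁺/Na) = E°(cathode) − E°cell = −0.253 − (+2.448) = −2.701 V.

−2.701 V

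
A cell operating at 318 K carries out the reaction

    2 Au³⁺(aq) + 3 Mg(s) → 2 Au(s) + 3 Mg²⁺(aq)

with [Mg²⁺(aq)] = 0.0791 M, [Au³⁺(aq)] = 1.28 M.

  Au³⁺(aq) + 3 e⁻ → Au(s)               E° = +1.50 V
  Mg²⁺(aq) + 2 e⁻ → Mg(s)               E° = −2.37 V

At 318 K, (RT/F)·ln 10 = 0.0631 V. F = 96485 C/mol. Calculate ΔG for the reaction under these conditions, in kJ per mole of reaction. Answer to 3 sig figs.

E°cell = +1.50 − (−2.37) = +3.87 V; the balanced reaction transfers n = 6 electrons.
Q = [Mg²⁺(aq)]^3 / [Au³⁺(aq)]^2 = 0.000302, so log Q = −3.520 and E = +3.87 − (0.0631/6)(−3.520) = +3.9070 V.
ΔG = −nFE = −(6)(96485)(+3.9070) J/mol = −2260 kJ/mol.

−2260 kJ/mol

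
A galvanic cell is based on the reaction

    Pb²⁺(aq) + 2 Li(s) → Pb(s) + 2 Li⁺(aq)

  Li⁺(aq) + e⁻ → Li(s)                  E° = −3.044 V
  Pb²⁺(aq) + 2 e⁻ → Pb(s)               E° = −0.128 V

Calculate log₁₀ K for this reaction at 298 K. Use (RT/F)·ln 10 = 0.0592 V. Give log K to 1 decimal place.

The Pb²⁺/Pb couple is reduced (cathode); E°cell = −0.128 − (−3.044) = +2.916 V with n = 2.
At equilibrium E = 0, so log K = nE°cell / 0.0592 = (2)(+2.916) / 0.0592 = 98.5.

log K = 98.5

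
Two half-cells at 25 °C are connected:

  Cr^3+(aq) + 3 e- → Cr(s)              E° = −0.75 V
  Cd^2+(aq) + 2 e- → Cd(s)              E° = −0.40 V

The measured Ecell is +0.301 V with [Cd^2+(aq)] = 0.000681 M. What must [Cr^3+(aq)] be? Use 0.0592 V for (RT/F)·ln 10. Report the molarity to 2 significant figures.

0.0054 M

With Cd²⁺/Cd at the cathode and Cr³⁺/Cr at the anode, E°cell = −0.40 − (−0.75) = +0.35 V (n = 6).
Rearranging E = E° − (0.0592/n)·log Q gives log Q = 6(+0.35 − (+0.301))/0.0592 = 4.966.
The balanced reaction is 3 Cd^2+(aq) + 2 Cr(s) → 3 Cd(s) + 2 Cr^3+(aq), so Q = [Cr^3+(aq)]^2 / [Cd^2+(aq)]^3.
Isolating [Cr^3+(aq)] in Q = 10^{4.966} yields log [Cr^3+(aq)] = −2.267, i.e. 0.0054 M.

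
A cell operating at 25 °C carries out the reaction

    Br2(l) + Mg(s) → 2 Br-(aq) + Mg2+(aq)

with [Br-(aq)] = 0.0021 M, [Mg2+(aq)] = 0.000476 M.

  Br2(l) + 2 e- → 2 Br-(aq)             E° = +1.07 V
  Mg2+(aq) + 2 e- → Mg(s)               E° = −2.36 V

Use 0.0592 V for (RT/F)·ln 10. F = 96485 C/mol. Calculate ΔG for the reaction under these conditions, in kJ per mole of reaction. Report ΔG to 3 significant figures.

The standard cell potential is +1.07 − (−2.36) = +3.43 V, with n = 2 electrons in the balanced equation.
Q = [Br-(aq)]^2·[Mg2+(aq)] = 2.1×10^−9, so log Q = −8.678 and E = +3.43 − (0.0592/2)(−8.678) = +3.6869 V.
ΔG = −nFE = −(2)(96485)(+3.6869) J/mol = −711 kJ/mol.

−711 kJ/mol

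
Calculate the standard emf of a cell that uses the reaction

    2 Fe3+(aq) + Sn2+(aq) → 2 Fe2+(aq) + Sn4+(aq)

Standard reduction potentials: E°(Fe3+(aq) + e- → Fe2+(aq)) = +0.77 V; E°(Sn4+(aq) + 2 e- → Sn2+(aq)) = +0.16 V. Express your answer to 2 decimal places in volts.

Fe3+(aq) gains electrons, so the Fe³⁺/Fe²⁺ couple is the cathode; the Sn⁴⁺/Sn²⁺ couple is the anode.
E°cell = E°(cathode) − E°(anode) = +0.77 − (+0.16) = +0.61 V.

+0.61 V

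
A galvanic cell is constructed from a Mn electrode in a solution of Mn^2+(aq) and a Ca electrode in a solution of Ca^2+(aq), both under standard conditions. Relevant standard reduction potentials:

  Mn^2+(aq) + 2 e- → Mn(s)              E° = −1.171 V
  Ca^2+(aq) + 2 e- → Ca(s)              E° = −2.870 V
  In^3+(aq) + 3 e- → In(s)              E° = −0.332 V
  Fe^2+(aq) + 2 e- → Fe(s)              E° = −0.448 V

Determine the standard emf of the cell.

Of the two couples in this cell, the one with the more positive reduction potential is reduced at the cathode: here that is Mn²⁺/Mn (−1.171 V); Ca²⁺/Ca (−2.870 V) is the anode.
E°cell = E°(cathode) − E°(anode) = −1.171 − (−2.870) = +1.699 V.

+1.699 V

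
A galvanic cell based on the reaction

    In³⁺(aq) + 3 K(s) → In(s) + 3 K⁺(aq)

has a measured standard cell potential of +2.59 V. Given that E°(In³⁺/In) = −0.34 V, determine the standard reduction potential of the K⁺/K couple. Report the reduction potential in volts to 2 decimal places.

−2.93 V

In the reaction as written the In³⁺/In couple is reduced (cathode) and K⁺/K is oxidized (anode), so E°cell = E°(In³⁺/In) − E°(K⁺/K).
E°(K⁺/K) = E°(cathode) − E°cell = −0.34 − (+2.59) = −2.93 V.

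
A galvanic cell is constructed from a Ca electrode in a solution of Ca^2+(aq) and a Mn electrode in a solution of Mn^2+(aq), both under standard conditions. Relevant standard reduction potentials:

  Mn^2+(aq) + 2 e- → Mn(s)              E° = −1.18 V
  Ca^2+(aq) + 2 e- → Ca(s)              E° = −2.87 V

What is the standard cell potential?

+1.69 V

Of the two couples in this cell, the one with the more positive reduction potential is reduced at the cathode: here that is Mn²⁺/Mn (−1.18 V); Ca²⁺/Ca (−2.87 V) is the anode.
E°cell = E°(cathode) − E°(anode) = −1.18 − (−2.87) = +1.69 V.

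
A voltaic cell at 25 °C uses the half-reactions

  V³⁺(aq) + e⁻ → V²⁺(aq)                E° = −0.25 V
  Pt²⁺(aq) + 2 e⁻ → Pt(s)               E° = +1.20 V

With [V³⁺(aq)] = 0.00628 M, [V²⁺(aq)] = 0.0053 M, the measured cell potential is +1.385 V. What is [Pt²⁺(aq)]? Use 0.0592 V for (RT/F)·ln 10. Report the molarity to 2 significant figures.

Pt²⁺/Pt is the cathode (higher E°); E°cell = +1.20 − (−0.25) = +1.45 V with n = 2.
Since E = E° − (0.0592/n)·log Q, log Q = n(E° − E)/0.0592 = 2.196.
The balanced reaction is Pt²⁺(aq) + 2 V²⁺(aq) → Pt(s) + 2 V³⁺(aq), so Q = [V³⁺(aq)]^2 / ([Pt²⁺(aq)]·[V²⁺(aq)]^2).
Substituting the known concentrations and solving, log [Pt²⁺(aq)] = −2.049 and [Pt²⁺(aq)] = 0.0089 M.

0.0089 M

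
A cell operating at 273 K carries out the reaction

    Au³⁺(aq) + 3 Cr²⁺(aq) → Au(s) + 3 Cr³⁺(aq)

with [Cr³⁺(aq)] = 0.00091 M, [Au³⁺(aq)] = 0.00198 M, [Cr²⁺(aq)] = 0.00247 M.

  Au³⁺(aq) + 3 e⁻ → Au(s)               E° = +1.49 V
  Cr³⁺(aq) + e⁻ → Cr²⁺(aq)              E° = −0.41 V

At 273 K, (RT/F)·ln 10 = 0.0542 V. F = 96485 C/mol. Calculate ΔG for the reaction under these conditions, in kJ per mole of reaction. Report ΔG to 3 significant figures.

−543 kJ/mol

The standard cell potential is +1.49 − (−0.41) = +1.90 V, with n = 3 electrons in the balanced equation.
Here Q = [Cr³⁺(aq)]^3 / ([Au³⁺(aq)]·[Cr²⁺(aq)]^3) = 25.3 (log Q = 1.402), giving E = +1.90 − (0.0542/3)·(1.402) = +1.8747 V.
Then ΔG = −nFE = −3 × 96485 × +1.8747 J/mol = −543 kJ/mol.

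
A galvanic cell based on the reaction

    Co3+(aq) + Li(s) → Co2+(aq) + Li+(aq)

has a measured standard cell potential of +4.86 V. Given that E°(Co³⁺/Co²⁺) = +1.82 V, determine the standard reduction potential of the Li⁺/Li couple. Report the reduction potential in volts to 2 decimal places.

In the reaction as written the Co³⁺/Co²⁺ couple is reduced (cathode) and Li⁺/Li is oxidized (anode), so E°cell = E°(Co³⁺/Co²⁺) − E°(Li⁺/Li).
E°(Li⁺/Li) = E°(cathode) − E°cell = +1.82 − (+4.86) = −3.04 V.

−3.04 V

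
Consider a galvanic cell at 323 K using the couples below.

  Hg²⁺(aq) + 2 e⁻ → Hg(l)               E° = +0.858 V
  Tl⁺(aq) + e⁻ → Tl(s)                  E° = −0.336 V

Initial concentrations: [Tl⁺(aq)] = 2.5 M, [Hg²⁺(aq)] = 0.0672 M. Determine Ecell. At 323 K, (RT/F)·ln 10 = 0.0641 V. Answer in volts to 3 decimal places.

+1.131 V

Since E°(Hg²⁺/Hg) > E°(Tl⁺/Tl), Hg²⁺/Hg serves as the cathode.
The standard potential is +0.858 − (−0.336) = +1.194 V and the balanced reaction transfers n = 2 electrons.
Balancing gives Hg²⁺(aq) + 2 Tl(s) → Hg(l) + 2 Tl⁺(aq); hence Q = [Tl⁺(aq)]^2 / [Hg²⁺(aq)] = 93 (log Q = 1.969).
E = E° − (0.0641/n)·log Q = +1.194 − (0.0641/2)(1.969) = +1.131 V.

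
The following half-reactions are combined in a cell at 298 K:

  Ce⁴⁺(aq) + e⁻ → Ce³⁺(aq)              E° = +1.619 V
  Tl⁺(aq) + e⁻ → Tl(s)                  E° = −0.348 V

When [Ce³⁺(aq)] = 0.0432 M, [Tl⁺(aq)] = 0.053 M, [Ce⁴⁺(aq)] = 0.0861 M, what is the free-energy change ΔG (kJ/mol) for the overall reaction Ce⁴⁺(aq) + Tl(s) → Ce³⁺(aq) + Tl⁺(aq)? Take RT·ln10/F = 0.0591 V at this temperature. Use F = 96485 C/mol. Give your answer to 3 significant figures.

−199 kJ/mol

E°cell = +1.619 − (−0.348) = +1.967 V; the balanced reaction transfers n = 1 electron.
Here Q = ([Ce³⁺(aq)]·[Tl⁺(aq)]) / [Ce⁴⁺(aq)] = 0.0266 (log Q = −1.575), giving E = +1.967 − (0.0591/1)·(−1.575) = +2.0601 V.
Finally ΔG = −nFE = −(1)(96485 C/mol)(+2.0601 V) = −199 kJ/mol.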